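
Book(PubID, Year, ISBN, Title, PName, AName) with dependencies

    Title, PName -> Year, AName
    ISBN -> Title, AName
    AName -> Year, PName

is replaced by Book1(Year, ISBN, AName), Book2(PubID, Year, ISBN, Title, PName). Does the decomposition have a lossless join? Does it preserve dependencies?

lossless but not dependency-preserving

Lossless test: (Year, ISBN)⁺ = {Year, ISBN, Title, PName, AName}, which contains all of one fragment — lossless.
Dependency preservation: the restricted closure of {Title, PName} across the fragments never reaches {Year, AName}, so Title, PName → Year, AName cannot be enforced without a join — not preserved.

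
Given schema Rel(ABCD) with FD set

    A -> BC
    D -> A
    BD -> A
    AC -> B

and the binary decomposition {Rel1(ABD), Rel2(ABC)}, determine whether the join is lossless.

Common attributes: Rel1 ∩ Rel2 = {AB}.
Closure of {AB}: A → BC applies, adding C. So (AB)⁺ = {ABC}.
This closure contains every attribute of Rel2, so Rel1 ∩ Rel2 → Rel2. The join is lossless.

Yes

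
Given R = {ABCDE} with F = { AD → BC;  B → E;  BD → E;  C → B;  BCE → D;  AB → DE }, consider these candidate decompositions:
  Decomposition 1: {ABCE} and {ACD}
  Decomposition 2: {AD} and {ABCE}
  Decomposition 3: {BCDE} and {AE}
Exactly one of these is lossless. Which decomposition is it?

Decomposition 1

Decomposition 1: common = {AC}, closure = {ABCDE} → lossless.
Decomposition 2: common = {A}, closure = {A} → lossy.
Decomposition 3: common = {E}, closure = {E} → lossy.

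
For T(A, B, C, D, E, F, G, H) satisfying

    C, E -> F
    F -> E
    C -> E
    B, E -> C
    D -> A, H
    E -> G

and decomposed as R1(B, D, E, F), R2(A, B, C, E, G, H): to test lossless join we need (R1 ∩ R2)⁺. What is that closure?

B, C, E, F, G

R1 ∩ R2 = {B, E}.
B, E → C applies, adding C
E → G applies, adding G
C, E → F applies, adding F
Closure: {B, C, E, F, G}.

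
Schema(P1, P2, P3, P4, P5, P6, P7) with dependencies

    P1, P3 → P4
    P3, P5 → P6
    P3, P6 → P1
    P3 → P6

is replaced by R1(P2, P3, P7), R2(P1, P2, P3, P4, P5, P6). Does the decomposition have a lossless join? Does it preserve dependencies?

Lossless test: (P2, P3)⁺ = {P1, P2, P3, P4, P6}, which is a superkey of neither fragment — lossy.
Dependency preservation: every FD's attributes lie within a single fragment, so each can be enforced locally — preserved.

lossy but dependency-preserving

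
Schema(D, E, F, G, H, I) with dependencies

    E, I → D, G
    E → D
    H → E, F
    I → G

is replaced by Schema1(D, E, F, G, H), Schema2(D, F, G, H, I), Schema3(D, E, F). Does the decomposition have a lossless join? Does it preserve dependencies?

Lossless test (chase): Rows 1 and 2 agree on H; apply H→E, F and equate their E, F entries. Row 2 is now all distinguished symbols — the join is lossless.
Dependency preservation: E, I → D, G is not contained in any single fragment, but the restricted closure of its left-hand side across the fragments still reaches the right-hand side; the remaining FDs each lie inside some fragment. All dependencies are preserved.

lossless and dependency-preserving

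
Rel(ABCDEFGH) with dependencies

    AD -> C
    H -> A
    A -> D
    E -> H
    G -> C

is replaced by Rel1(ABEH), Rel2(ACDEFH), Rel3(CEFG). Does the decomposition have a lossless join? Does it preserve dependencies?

lossy but dependency-preserving

Lossless test (chase): Rows 1 and 2 agree on A; apply A→D and equate their D entries. Rows 1 and 3 agree on E; apply E→H and equate their H entries. Rows 1 and 2 agree on AD; apply AD→C and equate their C entries. Rows 1 and 3 agree on H; apply H→A and equate their A entries. Rows 1 and 3 agree on A; apply A→D and equate their D entries. No row becomes fully distinguished — the join is lossy.
Dependency preservation: every FD's attributes lie within a single fragment, so each can be enforced locally — preserved.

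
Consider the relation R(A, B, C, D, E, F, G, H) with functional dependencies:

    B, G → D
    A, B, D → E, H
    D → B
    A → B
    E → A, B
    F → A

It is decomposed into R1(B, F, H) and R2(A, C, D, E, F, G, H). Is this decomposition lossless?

Yes

Common attributes: R1 ∩ R2 = {F, H}.
Closure of {F, H}: F → A applies, adding A; A → B applies, adding B. So (F, H)⁺ = {A, B, F, H}.
This closure contains every attribute of R1, so R1 ∩ R2 → R1. The join is lossless.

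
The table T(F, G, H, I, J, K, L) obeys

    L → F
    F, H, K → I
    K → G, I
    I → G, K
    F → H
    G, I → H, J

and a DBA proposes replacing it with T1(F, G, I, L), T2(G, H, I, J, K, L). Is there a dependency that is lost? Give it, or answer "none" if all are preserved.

F → H

Check F → H: no single fragment contains all of {F, H}, and the restricted closure of {F} across the fragments never reaches {H}.
L → F is preserved.
F, H, K → I is preserved.
K → G, I is preserved.
I → G, K is preserved.
G, I → H, J is preserved.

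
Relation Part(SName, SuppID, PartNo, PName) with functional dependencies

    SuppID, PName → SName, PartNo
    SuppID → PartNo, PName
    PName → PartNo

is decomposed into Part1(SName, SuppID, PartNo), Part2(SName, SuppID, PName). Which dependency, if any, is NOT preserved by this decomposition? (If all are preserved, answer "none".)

PName → PartNo

Check PName → PartNo: no single fragment contains all of {PartNo, PName}, and the restricted closure of {PName} across the fragments never reaches {PartNo}.
SuppID, PName → SName, PartNo is preserved.
SuppID → PartNo, PName is preserved.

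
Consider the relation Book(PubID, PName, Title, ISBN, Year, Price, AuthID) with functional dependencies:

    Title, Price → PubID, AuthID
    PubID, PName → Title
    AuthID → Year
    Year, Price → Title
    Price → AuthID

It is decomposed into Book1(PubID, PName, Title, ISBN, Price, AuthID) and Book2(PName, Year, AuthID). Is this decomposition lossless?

Yes

Common attributes: Book1 ∩ Book2 = {PName, AuthID}.
Closure of {PName, AuthID}: AuthID → Year applies, adding Year. So (PName, AuthID)⁺ = {PName, Year, AuthID}.
This closure contains every attribute of Book2, so Book1 ∩ Book2 → Book2. The join is lossless.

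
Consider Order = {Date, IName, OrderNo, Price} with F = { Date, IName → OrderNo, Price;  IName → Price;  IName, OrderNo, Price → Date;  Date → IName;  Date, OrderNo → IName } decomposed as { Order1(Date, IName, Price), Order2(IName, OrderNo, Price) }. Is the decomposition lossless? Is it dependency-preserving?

Lossless test: (IName, Price)⁺ = {IName, Price}, which is a superkey of neither fragment — lossy.
Dependency preservation: the restricted closure of {Date, IName} across the fragments never reaches {OrderNo, Price}, so Date, IName → OrderNo, Price cannot be enforced without a join — not preserved.

lossy and not dependency-preserving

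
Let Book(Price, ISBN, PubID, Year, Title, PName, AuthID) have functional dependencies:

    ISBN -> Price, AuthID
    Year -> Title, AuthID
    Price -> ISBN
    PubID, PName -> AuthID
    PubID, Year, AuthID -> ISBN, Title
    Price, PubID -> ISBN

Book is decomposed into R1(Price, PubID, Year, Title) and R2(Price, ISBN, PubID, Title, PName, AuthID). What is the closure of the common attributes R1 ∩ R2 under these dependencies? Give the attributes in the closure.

R1 ∩ R2 = {Price, PubID, Title}.
Price → ISBN applies, adding ISBN
ISBN → Price, AuthID applies, adding AuthID
Closure: {Price, ISBN, PubID, Title, AuthID}.

Price, ISBN, PubID, Title, AuthID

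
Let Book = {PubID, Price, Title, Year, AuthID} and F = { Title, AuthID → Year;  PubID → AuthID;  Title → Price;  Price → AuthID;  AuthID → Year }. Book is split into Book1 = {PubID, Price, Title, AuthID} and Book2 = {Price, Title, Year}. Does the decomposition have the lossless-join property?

Common attributes: Book1 ∩ Book2 = {Price, Title}.
Closure of {Price, Title}: Price → AuthID applies, adding AuthID; AuthID → Year applies, adding Year. So (Price, Title)⁺ = {Price, Title, Year, AuthID}.
This closure contains every attribute of Book2, so Book1 ∩ Book2 → Book2. The join is lossless.

Yes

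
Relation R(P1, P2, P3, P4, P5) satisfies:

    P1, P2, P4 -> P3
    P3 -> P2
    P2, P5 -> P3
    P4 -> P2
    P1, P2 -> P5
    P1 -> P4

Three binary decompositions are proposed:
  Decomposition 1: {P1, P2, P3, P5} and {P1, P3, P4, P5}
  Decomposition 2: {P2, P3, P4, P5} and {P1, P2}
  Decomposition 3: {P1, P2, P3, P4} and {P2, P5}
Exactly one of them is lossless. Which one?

Decomposition 1: common = {P1, P3, P5}, closure = {P1, P2, P3, P4, P5} → lossless.
Decomposition 2: common = {P2}, closure = {P2} → lossy.
Decomposition 3: common = {P2}, closure = {P2} → lossy.

Decomposition 1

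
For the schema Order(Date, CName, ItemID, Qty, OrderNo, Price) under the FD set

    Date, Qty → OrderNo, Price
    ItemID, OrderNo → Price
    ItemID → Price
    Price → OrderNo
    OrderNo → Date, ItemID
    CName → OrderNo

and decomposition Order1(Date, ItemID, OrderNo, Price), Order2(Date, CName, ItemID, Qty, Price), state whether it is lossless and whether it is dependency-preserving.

Lossless test: (Date, ItemID, Price)⁺ = {Date, ItemID, OrderNo, Price}, which contains all of one fragment — lossless.
Dependency preservation: Date, Qty → OrderNo, Price; CName → OrderNo are not contained in any single fragment, but the restricted closure of each left-hand side across the fragments still reaches the right-hand side; the remaining FDs each lie inside some fragment. All dependencies are preserved.

lossless and dependency-preserving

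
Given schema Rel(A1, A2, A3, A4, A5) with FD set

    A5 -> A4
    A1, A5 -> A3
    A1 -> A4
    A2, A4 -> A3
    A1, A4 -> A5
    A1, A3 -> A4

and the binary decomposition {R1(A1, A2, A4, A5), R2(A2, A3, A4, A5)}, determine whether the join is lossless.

Common attributes: R1 ∩ R2 = {A2, A4, A5}.
Closure of {A2, A4, A5}: A2, A4 → A3 applies, adding A3. So (A2, A4, A5)⁺ = {A2, A3, A4, A5}.
This closure contains every attribute of R2, so R1 ∩ R2 → R2. The join is lossless.

Yes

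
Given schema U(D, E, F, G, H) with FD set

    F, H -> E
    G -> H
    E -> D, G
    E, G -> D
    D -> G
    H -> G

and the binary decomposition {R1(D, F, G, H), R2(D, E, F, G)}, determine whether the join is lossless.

Common attributes: R1 ∩ R2 = {D, F, G}.
Closure of {D, F, G}: G → H applies, adding H; F, H → E applies, adding E. So (D, F, G)⁺ = {D, E, F, G, H}.
This closure contains every attribute of R1, so R1 ∩ R2 → R1. The join is lossless.

Yes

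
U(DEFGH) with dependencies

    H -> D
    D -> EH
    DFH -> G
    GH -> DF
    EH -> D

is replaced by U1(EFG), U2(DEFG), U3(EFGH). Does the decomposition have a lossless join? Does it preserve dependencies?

lossy and not dependency-preserving

Lossless test (chase): applying each FD to every pair of rows produces no changes in the tableau, so no row becomes fully distinguished — the join is lossy.
Dependency preservation: the restricted closure of {H} across the fragments never reaches {D}, so H → D cannot be enforced without a join — not preserved.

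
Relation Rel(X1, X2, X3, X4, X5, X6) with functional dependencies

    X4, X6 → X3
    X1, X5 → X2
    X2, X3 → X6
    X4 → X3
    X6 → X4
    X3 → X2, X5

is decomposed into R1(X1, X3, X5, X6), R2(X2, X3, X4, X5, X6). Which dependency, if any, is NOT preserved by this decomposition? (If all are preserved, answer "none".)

X1, X5 → X2

Check X1, X5 → X2: no single fragment contains all of {X1, X2, X5}, and the restricted closure of {X1, X5} across the fragments never reaches {X2}.
X4, X6 → X3 is preserved.
X2, X3 → X6 is preserved.
X4 → X3 is preserved.
X6 → X4 is preserved.
X3 → X2, X5 is preserved.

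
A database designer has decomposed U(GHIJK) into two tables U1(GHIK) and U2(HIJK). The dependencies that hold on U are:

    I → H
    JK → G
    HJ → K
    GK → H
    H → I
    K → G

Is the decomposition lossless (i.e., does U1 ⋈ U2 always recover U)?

Yes

Common attributes: U1 ∩ U2 = {HIK}.
Closure of {HIK}: K → G applies, adding G. So (HIK)⁺ = {GHIK}.
This closure contains every attribute of U1, so U1 ∩ U2 → U1. The join is lossless.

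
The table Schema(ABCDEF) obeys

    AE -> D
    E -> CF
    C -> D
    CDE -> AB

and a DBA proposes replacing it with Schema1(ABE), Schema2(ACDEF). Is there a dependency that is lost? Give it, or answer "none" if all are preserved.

AE → D lies within Schema2.
E → CF lies within Schema2.
C → D lies within Schema2.
CDE → AB: restricted closure across fragments reaches AB.
Every dependency is enforceable on the fragments, so the decomposition is dependency-preserving.

none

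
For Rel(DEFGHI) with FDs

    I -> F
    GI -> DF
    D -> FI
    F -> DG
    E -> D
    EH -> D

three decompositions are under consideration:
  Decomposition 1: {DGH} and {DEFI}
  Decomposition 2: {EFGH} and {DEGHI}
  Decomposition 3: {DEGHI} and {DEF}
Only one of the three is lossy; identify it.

Decomposition 1: common = {D}, closure = {DFGI} → lossy.
Decomposition 2: common = {EGH}, closure = {DEFGHI} → lossless.
Decomposition 3: common = {DE}, closure = {DEFGI} → lossless.

Decomposition 1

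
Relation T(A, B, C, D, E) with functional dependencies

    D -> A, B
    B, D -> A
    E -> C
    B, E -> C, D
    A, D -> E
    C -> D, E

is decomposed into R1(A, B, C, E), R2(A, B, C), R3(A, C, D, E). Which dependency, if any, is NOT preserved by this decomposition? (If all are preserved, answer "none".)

none

D → A, B: restricted closure across fragments reaches A, B.
B, D → A: restricted closure across fragments reaches A.
E → C lies within R1.
B, E → C, D: restricted closure across fragments reaches C, D.
A, D → E lies within R3.
C → D, E lies within R3.
Every dependency is enforceable on the fragments, so the decomposition is dependency-preserving.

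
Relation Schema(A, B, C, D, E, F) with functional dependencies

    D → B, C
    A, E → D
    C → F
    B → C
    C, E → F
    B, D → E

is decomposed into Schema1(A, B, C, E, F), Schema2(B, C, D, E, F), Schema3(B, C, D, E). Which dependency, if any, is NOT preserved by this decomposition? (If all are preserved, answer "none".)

A, E → D

Check A, E → D: no single fragment contains all of {A, D, E}, and the restricted closure of {A, E} across the fragments never reaches {D}.
D → B, C is preserved.
C → F is preserved.
B → C is preserved.
C, E → F is preserved.
B, D → E is preserved.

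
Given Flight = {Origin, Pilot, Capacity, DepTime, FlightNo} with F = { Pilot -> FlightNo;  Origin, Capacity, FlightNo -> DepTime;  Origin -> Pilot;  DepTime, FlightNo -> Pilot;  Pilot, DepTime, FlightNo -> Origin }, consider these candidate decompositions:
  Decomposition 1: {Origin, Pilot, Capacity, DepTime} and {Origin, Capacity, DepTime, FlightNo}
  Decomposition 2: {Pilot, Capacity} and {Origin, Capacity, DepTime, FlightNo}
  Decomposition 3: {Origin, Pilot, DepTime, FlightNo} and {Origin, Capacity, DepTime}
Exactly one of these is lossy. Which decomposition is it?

Decomposition 1: common = {Origin, Capacity, DepTime}, closure = {Origin, Pilot, Capacity, DepTime, FlightNo} → lossless.
Decomposition 2: common = {Capacity}, closure = {Capacity} → lossy.
Decomposition 3: common = {Origin, DepTime}, closure = {Origin, Pilot, DepTime, FlightNo} → lossless.

Decomposition 2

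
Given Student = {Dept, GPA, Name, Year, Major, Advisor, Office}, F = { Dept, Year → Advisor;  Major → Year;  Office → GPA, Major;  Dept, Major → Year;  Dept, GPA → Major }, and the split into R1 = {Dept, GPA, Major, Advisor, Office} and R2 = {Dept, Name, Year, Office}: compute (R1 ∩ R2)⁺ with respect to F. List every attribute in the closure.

Dept, GPA, Year, Major, Advisor, Office

R1 ∩ R2 = {Dept, Office}.
Office → GPA, Major applies, adding GPA, Major
Dept, Major → Year applies, adding Year
Dept, Year → Advisor applies, adding Advisor
Closure: {Dept, GPA, Year, Major, Advisor, Office}.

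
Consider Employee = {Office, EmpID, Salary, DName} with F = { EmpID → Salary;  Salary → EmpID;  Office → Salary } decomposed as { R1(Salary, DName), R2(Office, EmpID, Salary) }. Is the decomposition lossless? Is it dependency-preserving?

lossy but dependency-preserving

Lossless test: (Salary)⁺ = {EmpID, Salary}, which is a superkey of neither fragment — lossy.
Dependency preservation: every FD's attributes lie within a single fragment, so each can be enforced locally — preserved.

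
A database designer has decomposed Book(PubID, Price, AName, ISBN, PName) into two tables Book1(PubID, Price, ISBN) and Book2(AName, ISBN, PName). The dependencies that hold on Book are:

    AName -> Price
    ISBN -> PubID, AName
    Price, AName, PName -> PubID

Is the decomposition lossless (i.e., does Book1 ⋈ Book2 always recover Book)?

Yes

Common attributes: Book1 ∩ Book2 = {ISBN}.
Closure of {ISBN}: ISBN → PubID, AName applies, adding PubID, AName; AName → Price applies, adding Price. So (ISBN)⁺ = {PubID, Price, AName, ISBN}.
This closure contains every attribute of Book1, so Book1 ∩ Book2 → Book1. The join is lossless.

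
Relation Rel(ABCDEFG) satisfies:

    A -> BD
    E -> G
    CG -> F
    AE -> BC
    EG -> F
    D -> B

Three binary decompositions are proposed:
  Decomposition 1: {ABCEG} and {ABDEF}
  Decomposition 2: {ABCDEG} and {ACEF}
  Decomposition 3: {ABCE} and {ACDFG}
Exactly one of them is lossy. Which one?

Decomposition 3

Decomposition 1: common = {ABE}, closure = {ABCDEFG} → lossless.
Decomposition 2: common = {ACE}, closure = {ABCDEFG} → lossless.
Decomposition 3: common = {AC}, closure = {ABCD} → lossy.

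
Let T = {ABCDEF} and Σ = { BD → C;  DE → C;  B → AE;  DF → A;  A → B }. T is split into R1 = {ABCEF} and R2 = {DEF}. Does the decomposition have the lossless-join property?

Common attributes: R1 ∩ R2 = {EF}.
No dependency enlarges {EF}, so (EF)⁺ = {EF}.
The closure contains neither all of R1 = {ABCEF} nor all of R2 = {DEF}, so the common attributes are not a superkey of either fragment. The join is lossy.

No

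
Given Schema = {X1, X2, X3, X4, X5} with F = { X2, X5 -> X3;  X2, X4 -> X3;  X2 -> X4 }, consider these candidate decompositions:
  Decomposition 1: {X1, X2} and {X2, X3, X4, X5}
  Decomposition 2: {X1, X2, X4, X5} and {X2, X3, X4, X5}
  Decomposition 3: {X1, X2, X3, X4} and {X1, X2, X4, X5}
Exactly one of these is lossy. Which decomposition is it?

Decomposition 1: common = {X2}, closure = {X2, X3, X4} → lossy.
Decomposition 2: common = {X2, X4, X5}, closure = {X2, X3, X4, X5} → lossless.
Decomposition 3: common = {X1, X2, X4}, closure = {X1, X2, X3, X4} → lossless.

Decomposition 1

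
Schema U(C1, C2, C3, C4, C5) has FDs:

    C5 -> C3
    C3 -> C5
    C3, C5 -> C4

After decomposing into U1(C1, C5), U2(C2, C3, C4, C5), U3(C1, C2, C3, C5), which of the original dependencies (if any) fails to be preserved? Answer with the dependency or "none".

none

C5 → C3 lies within U2.
C3 → C5 lies within U2.
C3, C5 → C4 lies within U2.
Every dependency is enforceable on the fragments, so the decomposition is dependency-preserving.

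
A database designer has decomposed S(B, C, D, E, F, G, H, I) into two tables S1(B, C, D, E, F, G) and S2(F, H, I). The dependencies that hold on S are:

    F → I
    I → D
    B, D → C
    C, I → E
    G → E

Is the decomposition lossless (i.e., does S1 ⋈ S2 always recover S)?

No

Common attributes: S1 ∩ S2 = {F}.
Closure of {F}: F → I applies, adding I; I → D applies, adding D. So (F)⁺ = {D, F, I}.
The closure contains neither all of S1 = {B, C, D, E, F, G} nor all of S2 = {F, H, I}, so the common attributes are not a superkey of either fragment. The join is lossy.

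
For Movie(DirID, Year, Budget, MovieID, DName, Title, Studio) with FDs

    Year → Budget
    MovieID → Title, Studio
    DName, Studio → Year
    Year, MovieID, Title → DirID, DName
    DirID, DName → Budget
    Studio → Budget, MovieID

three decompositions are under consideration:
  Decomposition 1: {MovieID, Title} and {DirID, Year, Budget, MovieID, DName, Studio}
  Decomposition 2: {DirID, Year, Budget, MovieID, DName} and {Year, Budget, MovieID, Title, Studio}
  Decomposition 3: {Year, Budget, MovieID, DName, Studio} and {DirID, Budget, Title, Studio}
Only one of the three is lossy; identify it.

Decomposition 3

Decomposition 1: common = {MovieID}, closure = {Budget, MovieID, Title, Studio} → lossless.
Decomposition 2: common = {Year, Budget, MovieID}, closure = {DirID, Year, Budget, MovieID, DName, Title, Studio} → lossless.
Decomposition 3: common = {Budget, Studio}, closure = {Budget, MovieID, Title, Studio} → lossy.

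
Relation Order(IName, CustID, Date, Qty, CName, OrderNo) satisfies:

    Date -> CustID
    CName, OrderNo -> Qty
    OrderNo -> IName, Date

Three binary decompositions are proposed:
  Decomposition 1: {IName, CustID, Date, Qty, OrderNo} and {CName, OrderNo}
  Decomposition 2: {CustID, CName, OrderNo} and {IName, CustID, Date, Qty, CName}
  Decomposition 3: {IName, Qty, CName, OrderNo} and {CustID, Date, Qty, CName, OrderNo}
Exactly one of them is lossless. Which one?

Decomposition 3

Decomposition 1: common = {OrderNo}, closure = {IName, CustID, Date, OrderNo} → lossy.
Decomposition 2: common = {CustID, CName}, closure = {CustID, CName} → lossy.
Decomposition 3: common = {Qty, CName, OrderNo}, closure = {IName, CustID, Date, Qty, CName, OrderNo} → lossless.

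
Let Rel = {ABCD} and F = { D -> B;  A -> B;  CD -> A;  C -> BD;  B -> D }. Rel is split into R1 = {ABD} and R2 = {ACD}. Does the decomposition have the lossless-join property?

Yes

Common attributes: R1 ∩ R2 = {AD}.
Closure of {AD}: D → B applies, adding B. So (AD)⁺ = {ABD}.
This closure contains every attribute of R1, so R1 ∩ R2 → R1. The join is lossless.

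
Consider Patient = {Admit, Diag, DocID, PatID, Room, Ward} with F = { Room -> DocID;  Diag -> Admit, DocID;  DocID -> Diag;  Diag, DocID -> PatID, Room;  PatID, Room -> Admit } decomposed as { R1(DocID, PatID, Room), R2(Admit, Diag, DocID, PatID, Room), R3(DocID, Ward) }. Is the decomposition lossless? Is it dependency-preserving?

lossless and dependency-preserving

Lossless test (chase): Rows 1 and 2 agree on DocID; apply DocID→Diag and equate their Diag entries. Rows 1 and 3 agree on DocID; apply DocID→Diag and equate their Diag entries. Rows 1 and 3 agree on Diag, DocID; apply Diag, DocID→PatID, Room and equate their PatID, Room entries. Rows 1 and 2 agree on PatID, Room; apply PatID, Room→Admit and equate their Admit entries. Rows 1 and 3 agree on PatID, Room; apply PatID, Room→Admit and equate their Admit entries. Row 3 is now all distinguished symbols — the join is lossless.
Dependency preservation: every FD's attributes lie within a single fragment, so each can be enforced locally — preserved.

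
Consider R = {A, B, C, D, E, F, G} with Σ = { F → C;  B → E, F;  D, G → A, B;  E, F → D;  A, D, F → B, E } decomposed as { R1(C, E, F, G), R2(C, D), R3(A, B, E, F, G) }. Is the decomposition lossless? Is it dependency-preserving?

lossy and not dependency-preserving

Lossless test (chase): Rows 1 and 3 agree on F; apply F→C and equate their C entries. Rows 1 and 3 agree on E, F; apply E, F→D and equate their D entries. Rows 1 and 3 agree on D, G; apply D, G→A, B and equate their A, B entries. No row becomes fully distinguished — the join is lossy.
Dependency preservation: the restricted closure of {D, G} across the fragments never reaches {A, B}, so D, G → A, B cannot be enforced without a join — not preserved.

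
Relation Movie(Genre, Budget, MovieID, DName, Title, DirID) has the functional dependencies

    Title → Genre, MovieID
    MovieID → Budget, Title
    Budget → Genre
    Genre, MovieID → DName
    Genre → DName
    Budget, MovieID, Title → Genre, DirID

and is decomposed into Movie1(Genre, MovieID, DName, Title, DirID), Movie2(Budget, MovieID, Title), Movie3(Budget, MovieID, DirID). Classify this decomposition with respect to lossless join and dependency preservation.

lossless but not dependency-preserving

Lossless test (chase): Rows 1 and 2 agree on Title; apply Title→Genre, MovieID and equate their Genre, MovieID entries. Rows 1 and 2 agree on MovieID; apply MovieID→Budget, Title and equate their Budget, Title entries. Rows 1 and 3 agree on MovieID; apply MovieID→Budget, Title and equate their Budget, Title entries. Rows 1 and 3 agree on Budget; apply Budget→Genre and equate their Genre entries. Rows 1 and 2 agree on Genre, MovieID; apply Genre, MovieID→DName and equate their DName entries. Rows 1 and 3 agree on Genre, MovieID; apply Genre, MovieID→DName and equate their DName entries. Rows 1 and 2 agree on Budget, MovieID, Title; apply Budget, MovieID, Title→Genre, DirID and equate their Genre, DirID entries. Row 1 is now all distinguished symbols — the join is lossless.
Dependency preservation: the restricted closure of {Budget} across the fragments never reaches {Genre}, so Budget → Genre cannot be enforced without a join — not preserved.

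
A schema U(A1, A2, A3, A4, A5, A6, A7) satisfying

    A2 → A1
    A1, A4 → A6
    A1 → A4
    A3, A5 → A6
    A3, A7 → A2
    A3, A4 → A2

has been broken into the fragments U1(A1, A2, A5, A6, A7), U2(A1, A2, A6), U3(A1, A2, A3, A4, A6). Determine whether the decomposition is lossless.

No

Chase test. Columns are A1, A2, A3, A4, A5, A6, A7; row i has aⱼ where attribute j ∈ Ui, else bᵢⱼ.
Initial tableau (one row per fragment):
  row 1: a1 a2 b13 b14 a5 a6 a7
  row 2: a1 a2 b23 b24 b25 a6 b27
  row 3: a1 a2 a3 a4 b35 a6 b37
Rows 1 and 2 agree on A1; apply A1→A4 and equate their A4 entries.
Rows 1 and 3 agree on A1; apply A1→A4 and equate their A4 entries.
No row becomes fully distinguished — the join is lossy.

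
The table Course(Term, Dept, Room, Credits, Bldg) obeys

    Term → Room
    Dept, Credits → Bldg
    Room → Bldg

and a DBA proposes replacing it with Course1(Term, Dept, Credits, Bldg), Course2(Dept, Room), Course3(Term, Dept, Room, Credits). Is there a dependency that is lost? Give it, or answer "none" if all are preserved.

Check Room → Bldg: no single fragment contains all of {Room, Bldg}, and the restricted closure of {Room} across the fragments never reaches {Bldg}.
Term → Room is preserved.
Dept, Credits → Bldg is preserved.

Room → Bldg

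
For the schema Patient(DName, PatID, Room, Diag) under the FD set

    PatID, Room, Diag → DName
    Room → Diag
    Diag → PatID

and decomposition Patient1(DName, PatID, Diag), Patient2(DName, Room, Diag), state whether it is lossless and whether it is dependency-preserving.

Lossless test: (DName, Diag)⁺ = {DName, PatID, Diag}, which contains all of one fragment — lossless.
Dependency preservation: PatID, Room, Diag → DName is not contained in any single fragment, but the restricted closure of its left-hand side across the fragments still reaches the right-hand side; the remaining FDs each lie inside some fragment. All dependencies are preserved.

lossless and dependency-preserving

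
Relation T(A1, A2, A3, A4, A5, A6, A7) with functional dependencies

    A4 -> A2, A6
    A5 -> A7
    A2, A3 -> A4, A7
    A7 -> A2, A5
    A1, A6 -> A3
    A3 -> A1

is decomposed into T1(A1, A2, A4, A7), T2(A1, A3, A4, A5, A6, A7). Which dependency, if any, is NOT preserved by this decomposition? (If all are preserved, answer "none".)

Check A2, A3 → A4, A7: no single fragment contains all of {A2, A3, A4, A7}, and the restricted closure of {A2, A3} across the fragments never reaches {A4, A7}.
A4 → A2, A6 is preserved.
A5 → A7 is preserved.
A7 → A2, A5 is preserved.
A1, A6 → A3 is preserved.
A3 → A1 is preserved.

A2, A3 -> A4, A7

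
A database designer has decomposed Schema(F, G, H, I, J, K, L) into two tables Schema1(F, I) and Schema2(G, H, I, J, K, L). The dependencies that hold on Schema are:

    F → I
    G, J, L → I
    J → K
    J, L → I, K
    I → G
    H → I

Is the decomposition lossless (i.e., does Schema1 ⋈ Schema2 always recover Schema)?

Common attributes: Schema1 ∩ Schema2 = {I}.
Closure of {I}: I → G applies, adding G. So (I)⁺ = {G, I}.
The closure contains neither all of Schema1 = {F, I} nor all of Schema2 = {G, H, I, J, K, L}, so the common attributes are not a superkey of either fragment. The join is lossy.

No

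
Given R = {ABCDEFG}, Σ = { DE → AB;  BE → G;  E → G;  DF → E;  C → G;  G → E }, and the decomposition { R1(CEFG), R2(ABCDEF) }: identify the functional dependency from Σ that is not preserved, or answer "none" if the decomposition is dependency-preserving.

DE → AB lies within R2.
BE → G: restricted closure across fragments reaches G.
E → G lies within R1.
DF → E lies within R2.
C → G lies within R1.
G → E lies within R1.
Every dependency is enforceable on the fragments, so the decomposition is dependency-preserving.

none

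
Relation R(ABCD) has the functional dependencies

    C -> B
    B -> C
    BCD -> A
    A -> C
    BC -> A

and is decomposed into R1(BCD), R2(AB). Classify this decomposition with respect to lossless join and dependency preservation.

Lossless test: (B)⁺ = {ABC}, which contains all of one fragment — lossless.
Dependency preservation: BCD → A; A → C; BC → A are not contained in any single fragment, but the restricted closure of each left-hand side across the fragments still reaches the right-hand side; the remaining FDs each lie inside some fragment. All dependencies are preserved.

lossless and dependency-preserving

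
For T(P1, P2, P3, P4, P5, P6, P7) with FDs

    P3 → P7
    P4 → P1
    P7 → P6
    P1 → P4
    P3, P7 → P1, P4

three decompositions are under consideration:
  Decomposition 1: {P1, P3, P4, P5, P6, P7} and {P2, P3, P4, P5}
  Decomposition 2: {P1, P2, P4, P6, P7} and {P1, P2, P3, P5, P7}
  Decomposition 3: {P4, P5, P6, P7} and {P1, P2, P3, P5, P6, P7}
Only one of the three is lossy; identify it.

Decomposition 3

Decomposition 1: common = {P3, P4, P5}, closure = {P1, P3, P4, P5, P6, P7} → lossless.
Decomposition 2: common = {P1, P2, P7}, closure = {P1, P2, P4, P6, P7} → lossless.
Decomposition 3: common = {P5, P6, P7}, closure = {P5, P6, P7} → lossy.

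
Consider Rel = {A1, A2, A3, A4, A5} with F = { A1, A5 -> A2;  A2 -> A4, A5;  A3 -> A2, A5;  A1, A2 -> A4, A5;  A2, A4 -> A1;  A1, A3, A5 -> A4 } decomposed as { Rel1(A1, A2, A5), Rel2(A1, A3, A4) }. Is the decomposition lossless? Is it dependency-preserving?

Lossless test: (A1)⁺ = {A1}, which is a superkey of neither fragment — lossy.
Dependency preservation: the restricted closure of {A2} across the fragments never reaches {A4, A5}, so A2 → A4, A5 cannot be enforced without a join — not preserved.

lossy and not dependency-preserving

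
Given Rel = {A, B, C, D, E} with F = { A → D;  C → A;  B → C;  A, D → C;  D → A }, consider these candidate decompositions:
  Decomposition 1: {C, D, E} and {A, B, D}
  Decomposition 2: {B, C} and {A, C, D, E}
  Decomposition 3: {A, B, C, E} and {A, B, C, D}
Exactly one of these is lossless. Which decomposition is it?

Decomposition 3

Decomposition 1: common = {D}, closure = {A, C, D} → lossy.
Decomposition 2: common = {C}, closure = {A, C, D} → lossy.
Decomposition 3: common = {A, B, C}, closure = {A, B, C, D} → lossless.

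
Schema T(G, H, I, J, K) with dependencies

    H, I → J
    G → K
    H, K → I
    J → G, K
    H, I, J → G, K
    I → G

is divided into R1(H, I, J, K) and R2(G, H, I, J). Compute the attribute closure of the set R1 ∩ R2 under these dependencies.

R1 ∩ R2 = {H, I, J}.
J → G, K applies, adding G, K
Closure: {G, H, I, J, K}.

G, H, I, J, K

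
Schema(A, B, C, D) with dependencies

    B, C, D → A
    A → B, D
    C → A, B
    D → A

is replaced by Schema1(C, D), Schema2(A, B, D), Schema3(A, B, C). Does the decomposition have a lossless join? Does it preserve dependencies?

lossless and dependency-preserving

Lossless test (chase): Rows 2 and 3 agree on A; apply A→B, D and equate their B, D entries. Rows 1 and 3 agree on C; apply C→A, B and equate their A, B entries. Row 1 is now all distinguished symbols — the join is lossless.
Dependency preservation: B, C, D → A is not contained in any single fragment, but the restricted closure of its left-hand side across the fragments still reaches the right-hand side; the remaining FDs each lie inside some fragment. All dependencies are preserved.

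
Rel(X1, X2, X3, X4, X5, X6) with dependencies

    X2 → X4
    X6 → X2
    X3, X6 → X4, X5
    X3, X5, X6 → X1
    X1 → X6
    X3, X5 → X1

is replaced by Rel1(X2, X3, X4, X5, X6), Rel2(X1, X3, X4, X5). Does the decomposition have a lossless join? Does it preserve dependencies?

Lossless test: (X3, X4, X5)⁺ = {X1, X2, X3, X4, X5, X6}, which contains all of one fragment — lossless.
Dependency preservation: the restricted closure of {X1} across the fragments never reaches {X6}, so X1 → X6 cannot be enforced without a join — not preserved.

lossless but not dependency-preserving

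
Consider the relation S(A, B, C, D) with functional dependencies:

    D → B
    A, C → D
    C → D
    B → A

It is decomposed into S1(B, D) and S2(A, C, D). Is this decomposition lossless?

Yes

Common attributes: S1 ∩ S2 = {D}.
Closure of {D}: D → B applies, adding B; B → A applies, adding A. So (D)⁺ = {A, B, D}.
This closure contains every attribute of S1, so S1 ∩ S2 → S1. The join is lossless.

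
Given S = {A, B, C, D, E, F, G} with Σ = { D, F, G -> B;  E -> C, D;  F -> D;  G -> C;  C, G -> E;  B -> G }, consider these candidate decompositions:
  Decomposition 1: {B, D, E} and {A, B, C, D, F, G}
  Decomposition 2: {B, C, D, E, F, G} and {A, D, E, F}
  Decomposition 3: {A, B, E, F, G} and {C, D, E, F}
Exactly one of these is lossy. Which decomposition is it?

Decomposition 2

Decomposition 1: common = {B, D}, closure = {B, C, D, E, G} → lossless.
Decomposition 2: common = {D, E, F}, closure = {C, D, E, F} → lossy.
Decomposition 3: common = {E, F}, closure = {C, D, E, F} → lossless.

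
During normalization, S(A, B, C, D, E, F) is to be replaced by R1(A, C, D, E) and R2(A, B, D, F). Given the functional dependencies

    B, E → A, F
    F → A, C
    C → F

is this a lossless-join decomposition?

No

Common attributes: R1 ∩ R2 = {A, D}.
No dependency enlarges {A, D}, so (A, D)⁺ = {A, D}.
The closure contains neither all of R1 = {A, C, D, E} nor all of R2 = {A, B, D, F}, so the common attributes are not a superkey of either fragment. The join is lossy.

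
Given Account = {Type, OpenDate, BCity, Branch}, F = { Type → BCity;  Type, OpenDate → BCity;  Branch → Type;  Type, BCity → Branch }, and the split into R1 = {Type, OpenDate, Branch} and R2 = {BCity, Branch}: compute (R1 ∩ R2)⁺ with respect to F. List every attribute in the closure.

Type, BCity, Branch

R1 ∩ R2 = {Branch}.
Branch → Type applies, adding Type
Type → BCity applies, adding BCity
Closure: {Type, BCity, Branch}.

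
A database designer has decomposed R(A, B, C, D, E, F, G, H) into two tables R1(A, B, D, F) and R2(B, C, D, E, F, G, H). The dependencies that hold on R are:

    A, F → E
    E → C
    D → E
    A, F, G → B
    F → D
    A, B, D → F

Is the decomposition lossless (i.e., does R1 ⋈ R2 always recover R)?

Common attributes: R1 ∩ R2 = {B, D, F}.
Closure of {B, D, F}: D → E applies, adding E; E → C applies, adding C. So (B, D, F)⁺ = {B, C, D, E, F}.
The closure contains neither all of R1 = {A, B, D, F} nor all of R2 = {B, C, D, E, F, G, H}, so the common attributes are not a superkey of either fragment. The join is lossy.

No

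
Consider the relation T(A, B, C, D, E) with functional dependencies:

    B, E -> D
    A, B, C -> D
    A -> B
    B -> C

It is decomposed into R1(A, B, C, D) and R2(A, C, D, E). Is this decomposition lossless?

Common attributes: R1 ∩ R2 = {A, C, D}.
Closure of {A, C, D}: A → B applies, adding B. So (A, C, D)⁺ = {A, B, C, D}.
This closure contains every attribute of R1, so R1 ∩ R2 → R1. The join is lossless.

Yes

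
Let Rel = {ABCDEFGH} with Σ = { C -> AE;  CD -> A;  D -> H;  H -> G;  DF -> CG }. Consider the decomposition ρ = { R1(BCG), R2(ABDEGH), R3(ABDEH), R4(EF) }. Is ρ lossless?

No

Chase test. Columns are ABCDEFGH; row i has aⱼ where attribute j ∈ Ri, else bᵢⱼ.
Initial tableau (one row per fragment):
  row 1: b11 a2 a3 b14 b15 b16 a7 b18
  row 2: a1 a2 b23 a4 a5 b26 a7 a8
  row 3: a1 a2 b33 a4 a5 b36 b37 a8
  row 4: b41 b42 b43 b44 a5 a6 b47 b48
Rows 2 and 3 agree on H; apply H→G and equate their G entries.
No row becomes fully distinguished — the join is lossy.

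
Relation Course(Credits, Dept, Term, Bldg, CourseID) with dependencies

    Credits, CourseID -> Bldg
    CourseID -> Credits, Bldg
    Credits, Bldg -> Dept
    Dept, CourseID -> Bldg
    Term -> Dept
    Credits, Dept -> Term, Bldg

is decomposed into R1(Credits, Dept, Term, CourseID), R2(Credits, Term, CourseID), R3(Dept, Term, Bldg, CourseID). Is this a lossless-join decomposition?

Yes

Chase test. Columns are Credits, Dept, Term, Bldg, CourseID; row i has aⱼ where attribute j ∈ Ri, else bᵢⱼ.
Initial tableau (one row per fragment):
  row 1: a1 a2 a3 b14 a5
  row 2: a1 b22 a3 b24 a5
  row 3: b31 a2 a3 a4 a5
Rows 1 and 2 agree on Credits, CourseID; apply Credits, CourseID→Bldg and equate their Bldg entries.
Rows 1 and 3 agree on CourseID; apply CourseID→Credits, Bldg and equate their Credits, Bldg entries.
Rows 1 and 2 agree on Credits, Bldg; apply Credits, Bldg→Dept and equate their Dept entries.
Row 1 is now all distinguished symbols — the join is lossless.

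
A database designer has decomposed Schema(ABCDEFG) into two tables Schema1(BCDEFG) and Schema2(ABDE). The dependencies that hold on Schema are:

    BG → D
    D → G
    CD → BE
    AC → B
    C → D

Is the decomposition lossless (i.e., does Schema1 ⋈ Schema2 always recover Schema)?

Common attributes: Schema1 ∩ Schema2 = {BDE}.
Closure of {BDE}: D → G applies, adding G. So (BDE)⁺ = {BDEG}.
The closure contains neither all of Schema1 = {BCDEFG} nor all of Schema2 = {ABDE}, so the common attributes are not a superkey of either fragment. The join is lossy.

No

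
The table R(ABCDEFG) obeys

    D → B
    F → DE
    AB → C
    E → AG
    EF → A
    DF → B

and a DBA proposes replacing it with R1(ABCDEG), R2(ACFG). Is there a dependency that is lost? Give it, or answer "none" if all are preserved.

F → DE

Check F → DE: no single fragment contains all of {DEF}, and the restricted closure of {F} across the fragments never reaches {DE}.
D → B is preserved.
AB → C is preserved.
E → AG is preserved.
EF → A is preserved.
DF → B is preserved.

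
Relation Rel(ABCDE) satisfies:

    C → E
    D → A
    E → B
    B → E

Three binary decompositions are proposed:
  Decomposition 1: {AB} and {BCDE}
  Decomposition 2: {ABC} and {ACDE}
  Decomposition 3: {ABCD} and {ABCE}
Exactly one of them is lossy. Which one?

Decomposition 1

Decomposition 1: common = {B}, closure = {BE} → lossy.
Decomposition 2: common = {AC}, closure = {ABCE} → lossless.
Decomposition 3: common = {ABC}, closure = {ABCE} → lossless.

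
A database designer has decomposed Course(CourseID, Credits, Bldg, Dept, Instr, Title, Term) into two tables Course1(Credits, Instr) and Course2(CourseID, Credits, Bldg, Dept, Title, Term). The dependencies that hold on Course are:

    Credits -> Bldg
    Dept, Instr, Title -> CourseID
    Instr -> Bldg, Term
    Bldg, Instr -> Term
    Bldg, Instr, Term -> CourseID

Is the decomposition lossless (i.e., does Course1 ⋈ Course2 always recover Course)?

No

Common attributes: Course1 ∩ Course2 = {Credits}.
Closure of {Credits}: Credits → Bldg applies, adding Bldg. So (Credits)⁺ = {Credits, Bldg}.
The closure contains neither all of Course1 = {Credits, Instr} nor all of Course2 = {CourseID, Credits, Bldg, Dept, Title, Term}, so the common attributes are not a superkey of either fragment. The join is lossy.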